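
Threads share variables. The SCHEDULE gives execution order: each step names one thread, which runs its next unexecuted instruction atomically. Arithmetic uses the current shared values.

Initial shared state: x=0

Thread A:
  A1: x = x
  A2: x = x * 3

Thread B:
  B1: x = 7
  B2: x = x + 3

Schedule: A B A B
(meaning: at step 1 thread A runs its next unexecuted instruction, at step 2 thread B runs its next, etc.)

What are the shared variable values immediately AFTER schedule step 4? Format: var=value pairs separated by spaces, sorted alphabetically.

Answer: x=24

Derivation:
Step 1: thread A executes A1 (x = x). Shared: x=0. PCs: A@1 B@0
Step 2: thread B executes B1 (x = 7). Shared: x=7. PCs: A@1 B@1
Step 3: thread A executes A2 (x = x * 3). Shared: x=21. PCs: A@2 B@1
Step 4: thread B executes B2 (x = x + 3). Shared: x=24. PCs: A@2 B@2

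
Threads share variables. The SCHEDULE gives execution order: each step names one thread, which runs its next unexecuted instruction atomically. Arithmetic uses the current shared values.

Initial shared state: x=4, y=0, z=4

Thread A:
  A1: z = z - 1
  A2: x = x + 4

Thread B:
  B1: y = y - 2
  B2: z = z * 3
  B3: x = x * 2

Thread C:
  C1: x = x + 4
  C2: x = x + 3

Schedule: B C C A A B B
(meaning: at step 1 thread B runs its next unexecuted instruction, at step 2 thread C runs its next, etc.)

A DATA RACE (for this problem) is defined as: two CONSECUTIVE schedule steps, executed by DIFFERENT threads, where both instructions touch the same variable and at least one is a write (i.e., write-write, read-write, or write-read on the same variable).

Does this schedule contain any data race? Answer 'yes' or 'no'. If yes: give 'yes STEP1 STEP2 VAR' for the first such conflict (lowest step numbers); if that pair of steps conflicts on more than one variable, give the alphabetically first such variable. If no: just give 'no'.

Steps 1,2: B(r=y,w=y) vs C(r=x,w=x). No conflict.
Steps 2,3: same thread (C). No race.
Steps 3,4: C(r=x,w=x) vs A(r=z,w=z). No conflict.
Steps 4,5: same thread (A). No race.
Steps 5,6: A(r=x,w=x) vs B(r=z,w=z). No conflict.
Steps 6,7: same thread (B). No race.

Answer: no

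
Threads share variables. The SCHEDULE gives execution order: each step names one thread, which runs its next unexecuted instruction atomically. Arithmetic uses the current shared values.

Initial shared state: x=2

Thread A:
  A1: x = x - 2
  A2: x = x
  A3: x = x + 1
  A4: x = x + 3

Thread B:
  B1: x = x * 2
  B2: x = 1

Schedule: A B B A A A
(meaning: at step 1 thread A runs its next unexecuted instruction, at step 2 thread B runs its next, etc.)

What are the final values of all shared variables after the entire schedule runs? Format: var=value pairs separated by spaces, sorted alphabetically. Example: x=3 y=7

Answer: x=5

Derivation:
Step 1: thread A executes A1 (x = x - 2). Shared: x=0. PCs: A@1 B@0
Step 2: thread B executes B1 (x = x * 2). Shared: x=0. PCs: A@1 B@1
Step 3: thread B executes B2 (x = 1). Shared: x=1. PCs: A@1 B@2
Step 4: thread A executes A2 (x = x). Shared: x=1. PCs: A@2 B@2
Step 5: thread A executes A3 (x = x + 1). Shared: x=2. PCs: A@3 B@2
Step 6: thread A executes A4 (x = x + 3). Shared: x=5. PCs: A@4 B@2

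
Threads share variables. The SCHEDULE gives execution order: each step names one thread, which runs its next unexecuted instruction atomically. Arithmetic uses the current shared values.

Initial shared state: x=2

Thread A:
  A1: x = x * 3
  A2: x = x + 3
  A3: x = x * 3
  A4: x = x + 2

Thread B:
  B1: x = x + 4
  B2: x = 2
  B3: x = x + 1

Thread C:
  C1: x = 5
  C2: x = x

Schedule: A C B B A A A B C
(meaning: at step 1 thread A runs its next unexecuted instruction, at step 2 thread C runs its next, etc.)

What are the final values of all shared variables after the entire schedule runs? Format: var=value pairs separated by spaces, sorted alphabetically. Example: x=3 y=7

Answer: x=18

Derivation:
Step 1: thread A executes A1 (x = x * 3). Shared: x=6. PCs: A@1 B@0 C@0
Step 2: thread C executes C1 (x = 5). Shared: x=5. PCs: A@1 B@0 C@1
Step 3: thread B executes B1 (x = x + 4). Shared: x=9. PCs: A@1 B@1 C@1
Step 4: thread B executes B2 (x = 2). Shared: x=2. PCs: A@1 B@2 C@1
Step 5: thread A executes A2 (x = x + 3). Shared: x=5. PCs: A@2 B@2 C@1
Step 6: thread A executes A3 (x = x * 3). Shared: x=15. PCs: A@3 B@2 C@1
Step 7: thread A executes A4 (x = x + 2). Shared: x=17. PCs: A@4 B@2 C@1
Step 8: thread B executes B3 (x = x + 1). Shared: x=18. PCs: A@4 B@3 C@1
Step 9: thread C executes C2 (x = x). Shared: x=18. PCs: A@4 B@3 C@2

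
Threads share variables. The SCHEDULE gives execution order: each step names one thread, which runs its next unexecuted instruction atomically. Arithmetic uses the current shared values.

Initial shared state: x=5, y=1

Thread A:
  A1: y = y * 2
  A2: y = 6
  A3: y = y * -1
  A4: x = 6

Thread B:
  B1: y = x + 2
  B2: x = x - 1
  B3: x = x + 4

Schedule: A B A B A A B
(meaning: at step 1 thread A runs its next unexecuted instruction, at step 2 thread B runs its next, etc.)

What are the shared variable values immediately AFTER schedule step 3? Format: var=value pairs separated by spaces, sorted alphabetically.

Answer: x=5 y=6

Derivation:
Step 1: thread A executes A1 (y = y * 2). Shared: x=5 y=2. PCs: A@1 B@0
Step 2: thread B executes B1 (y = x + 2). Shared: x=5 y=7. PCs: A@1 B@1
Step 3: thread A executes A2 (y = 6). Shared: x=5 y=6. PCs: A@2 B@1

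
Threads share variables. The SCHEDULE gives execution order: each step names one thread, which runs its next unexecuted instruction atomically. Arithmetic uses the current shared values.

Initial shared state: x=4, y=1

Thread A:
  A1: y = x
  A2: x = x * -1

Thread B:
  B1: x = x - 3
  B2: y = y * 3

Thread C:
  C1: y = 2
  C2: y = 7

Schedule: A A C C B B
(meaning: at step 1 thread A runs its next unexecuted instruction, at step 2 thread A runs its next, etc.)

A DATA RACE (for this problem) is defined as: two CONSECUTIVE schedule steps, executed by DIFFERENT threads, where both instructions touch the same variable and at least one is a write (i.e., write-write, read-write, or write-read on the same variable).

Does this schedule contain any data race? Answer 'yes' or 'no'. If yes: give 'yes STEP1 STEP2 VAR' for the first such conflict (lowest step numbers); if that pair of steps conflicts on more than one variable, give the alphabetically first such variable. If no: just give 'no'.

Answer: no

Derivation:
Steps 1,2: same thread (A). No race.
Steps 2,3: A(r=x,w=x) vs C(r=-,w=y). No conflict.
Steps 3,4: same thread (C). No race.
Steps 4,5: C(r=-,w=y) vs B(r=x,w=x). No conflict.
Steps 5,6: same thread (B). No race.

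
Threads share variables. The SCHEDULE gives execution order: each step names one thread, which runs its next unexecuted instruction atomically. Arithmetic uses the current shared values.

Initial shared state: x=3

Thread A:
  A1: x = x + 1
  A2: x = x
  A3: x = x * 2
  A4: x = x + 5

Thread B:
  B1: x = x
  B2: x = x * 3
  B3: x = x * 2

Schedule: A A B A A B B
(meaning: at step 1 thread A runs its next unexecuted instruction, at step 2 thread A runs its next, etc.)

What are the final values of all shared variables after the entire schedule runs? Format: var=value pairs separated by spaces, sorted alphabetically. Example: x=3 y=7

Step 1: thread A executes A1 (x = x + 1). Shared: x=4. PCs: A@1 B@0
Step 2: thread A executes A2 (x = x). Shared: x=4. PCs: A@2 B@0
Step 3: thread B executes B1 (x = x). Shared: x=4. PCs: A@2 B@1
Step 4: thread A executes A3 (x = x * 2). Shared: x=8. PCs: A@3 B@1
Step 5: thread A executes A4 (x = x + 5). Shared: x=13. PCs: A@4 B@1
Step 6: thread B executes B2 (x = x * 3). Shared: x=39. PCs: A@4 B@2
Step 7: thread B executes B3 (x = x * 2). Shared: x=78. PCs: A@4 B@3

Answer: x=78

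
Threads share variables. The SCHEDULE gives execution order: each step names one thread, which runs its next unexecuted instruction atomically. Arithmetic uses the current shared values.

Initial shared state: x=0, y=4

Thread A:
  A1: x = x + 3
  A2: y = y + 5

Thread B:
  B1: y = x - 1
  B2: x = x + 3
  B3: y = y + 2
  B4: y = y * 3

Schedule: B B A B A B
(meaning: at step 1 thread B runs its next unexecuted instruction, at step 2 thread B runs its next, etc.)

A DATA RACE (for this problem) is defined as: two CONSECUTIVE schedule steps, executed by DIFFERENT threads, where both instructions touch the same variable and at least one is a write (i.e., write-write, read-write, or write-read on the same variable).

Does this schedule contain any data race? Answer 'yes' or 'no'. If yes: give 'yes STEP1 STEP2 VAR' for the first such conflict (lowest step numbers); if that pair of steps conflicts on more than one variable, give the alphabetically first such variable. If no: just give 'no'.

Answer: yes 2 3 x

Derivation:
Steps 1,2: same thread (B). No race.
Steps 2,3: B(x = x + 3) vs A(x = x + 3). RACE on x (W-W).
Steps 3,4: A(r=x,w=x) vs B(r=y,w=y). No conflict.
Steps 4,5: B(y = y + 2) vs A(y = y + 5). RACE on y (W-W).
Steps 5,6: A(y = y + 5) vs B(y = y * 3). RACE on y (W-W).
First conflict at steps 2,3.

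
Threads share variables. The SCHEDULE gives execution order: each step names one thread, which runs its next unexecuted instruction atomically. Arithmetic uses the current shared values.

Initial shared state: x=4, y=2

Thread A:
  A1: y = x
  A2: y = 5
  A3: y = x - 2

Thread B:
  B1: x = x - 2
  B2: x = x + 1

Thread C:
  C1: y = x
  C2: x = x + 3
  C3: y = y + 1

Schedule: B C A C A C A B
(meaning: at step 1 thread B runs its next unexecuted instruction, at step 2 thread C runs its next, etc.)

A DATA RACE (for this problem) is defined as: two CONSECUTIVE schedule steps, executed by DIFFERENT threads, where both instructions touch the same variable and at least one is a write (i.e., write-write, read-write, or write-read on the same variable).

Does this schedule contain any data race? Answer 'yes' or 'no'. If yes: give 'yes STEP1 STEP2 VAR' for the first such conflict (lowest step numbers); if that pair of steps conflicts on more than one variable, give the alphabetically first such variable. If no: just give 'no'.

Answer: yes 1 2 x

Derivation:
Steps 1,2: B(x = x - 2) vs C(y = x). RACE on x (W-R).
Steps 2,3: C(y = x) vs A(y = x). RACE on y (W-W).
Steps 3,4: A(y = x) vs C(x = x + 3). RACE on x (R-W).
Steps 4,5: C(r=x,w=x) vs A(r=-,w=y). No conflict.
Steps 5,6: A(y = 5) vs C(y = y + 1). RACE on y (W-W).
Steps 6,7: C(y = y + 1) vs A(y = x - 2). RACE on y (W-W).
Steps 7,8: A(y = x - 2) vs B(x = x + 1). RACE on x (R-W).
First conflict at steps 1,2.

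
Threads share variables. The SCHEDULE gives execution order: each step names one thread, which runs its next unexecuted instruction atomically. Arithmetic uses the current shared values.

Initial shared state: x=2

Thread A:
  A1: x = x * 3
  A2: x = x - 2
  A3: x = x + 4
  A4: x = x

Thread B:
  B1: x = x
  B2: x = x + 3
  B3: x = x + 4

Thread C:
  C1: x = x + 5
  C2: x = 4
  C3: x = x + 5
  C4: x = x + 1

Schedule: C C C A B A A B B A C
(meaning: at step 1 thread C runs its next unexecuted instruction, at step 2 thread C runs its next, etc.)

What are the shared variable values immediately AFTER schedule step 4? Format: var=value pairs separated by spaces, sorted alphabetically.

Answer: x=27

Derivation:
Step 1: thread C executes C1 (x = x + 5). Shared: x=7. PCs: A@0 B@0 C@1
Step 2: thread C executes C2 (x = 4). Shared: x=4. PCs: A@0 B@0 C@2
Step 3: thread C executes C3 (x = x + 5). Shared: x=9. PCs: A@0 B@0 C@3
Step 4: thread A executes A1 (x = x * 3). Shared: x=27. PCs: A@1 B@0 C@3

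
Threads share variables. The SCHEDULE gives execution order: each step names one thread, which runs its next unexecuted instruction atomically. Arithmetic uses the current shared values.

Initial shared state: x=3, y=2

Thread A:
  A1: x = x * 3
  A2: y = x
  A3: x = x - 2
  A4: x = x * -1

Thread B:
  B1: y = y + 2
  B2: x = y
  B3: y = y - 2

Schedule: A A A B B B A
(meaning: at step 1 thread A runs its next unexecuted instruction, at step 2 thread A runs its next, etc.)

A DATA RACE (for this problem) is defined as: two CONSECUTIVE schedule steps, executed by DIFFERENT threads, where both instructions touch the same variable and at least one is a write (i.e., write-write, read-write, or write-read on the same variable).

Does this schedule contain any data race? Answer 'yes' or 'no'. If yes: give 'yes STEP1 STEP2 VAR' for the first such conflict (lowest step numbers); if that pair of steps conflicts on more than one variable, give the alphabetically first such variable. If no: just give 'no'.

Answer: no

Derivation:
Steps 1,2: same thread (A). No race.
Steps 2,3: same thread (A). No race.
Steps 3,4: A(r=x,w=x) vs B(r=y,w=y). No conflict.
Steps 4,5: same thread (B). No race.
Steps 5,6: same thread (B). No race.
Steps 6,7: B(r=y,w=y) vs A(r=x,w=x). No conflict.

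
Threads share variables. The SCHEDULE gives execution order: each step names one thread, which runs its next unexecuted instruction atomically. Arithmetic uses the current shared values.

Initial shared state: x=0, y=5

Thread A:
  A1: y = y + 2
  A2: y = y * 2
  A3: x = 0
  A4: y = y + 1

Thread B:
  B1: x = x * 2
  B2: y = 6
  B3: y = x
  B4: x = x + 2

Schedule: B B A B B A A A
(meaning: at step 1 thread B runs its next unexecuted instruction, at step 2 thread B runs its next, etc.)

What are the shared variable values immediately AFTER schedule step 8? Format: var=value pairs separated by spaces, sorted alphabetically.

Step 1: thread B executes B1 (x = x * 2). Shared: x=0 y=5. PCs: A@0 B@1
Step 2: thread B executes B2 (y = 6). Shared: x=0 y=6. PCs: A@0 B@2
Step 3: thread A executes A1 (y = y + 2). Shared: x=0 y=8. PCs: A@1 B@2
Step 4: thread B executes B3 (y = x). Shared: x=0 y=0. PCs: A@1 B@3
Step 5: thread B executes B4 (x = x + 2). Shared: x=2 y=0. PCs: A@1 B@4
Step 6: thread A executes A2 (y = y * 2). Shared: x=2 y=0. PCs: A@2 B@4
Step 7: thread A executes A3 (x = 0). Shared: x=0 y=0. PCs: A@3 B@4
Step 8: thread A executes A4 (y = y + 1). Shared: x=0 y=1. PCs: A@4 B@4

Answer: x=0 y=1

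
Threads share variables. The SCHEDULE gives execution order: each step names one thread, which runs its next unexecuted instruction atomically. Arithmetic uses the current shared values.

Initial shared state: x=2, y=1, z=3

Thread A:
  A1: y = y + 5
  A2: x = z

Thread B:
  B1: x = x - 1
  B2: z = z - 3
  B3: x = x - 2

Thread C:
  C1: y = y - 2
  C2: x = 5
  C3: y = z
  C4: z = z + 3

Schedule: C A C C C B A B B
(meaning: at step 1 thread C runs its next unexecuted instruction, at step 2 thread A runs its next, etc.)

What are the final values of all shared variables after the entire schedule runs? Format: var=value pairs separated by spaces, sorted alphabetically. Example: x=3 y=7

Step 1: thread C executes C1 (y = y - 2). Shared: x=2 y=-1 z=3. PCs: A@0 B@0 C@1
Step 2: thread A executes A1 (y = y + 5). Shared: x=2 y=4 z=3. PCs: A@1 B@0 C@1
Step 3: thread C executes C2 (x = 5). Shared: x=5 y=4 z=3. PCs: A@1 B@0 C@2
Step 4: thread C executes C3 (y = z). Shared: x=5 y=3 z=3. PCs: A@1 B@0 C@3
Step 5: thread C executes C4 (z = z + 3). Shared: x=5 y=3 z=6. PCs: A@1 B@0 C@4
Step 6: thread B executes B1 (x = x - 1). Shared: x=4 y=3 z=6. PCs: A@1 B@1 C@4
Step 7: thread A executes A2 (x = z). Shared: x=6 y=3 z=6. PCs: A@2 B@1 C@4
Step 8: thread B executes B2 (z = z - 3). Shared: x=6 y=3 z=3. PCs: A@2 B@2 C@4
Step 9: thread B executes B3 (x = x - 2). Shared: x=4 y=3 z=3. PCs: A@2 B@3 C@4

Answer: x=4 y=3 z=3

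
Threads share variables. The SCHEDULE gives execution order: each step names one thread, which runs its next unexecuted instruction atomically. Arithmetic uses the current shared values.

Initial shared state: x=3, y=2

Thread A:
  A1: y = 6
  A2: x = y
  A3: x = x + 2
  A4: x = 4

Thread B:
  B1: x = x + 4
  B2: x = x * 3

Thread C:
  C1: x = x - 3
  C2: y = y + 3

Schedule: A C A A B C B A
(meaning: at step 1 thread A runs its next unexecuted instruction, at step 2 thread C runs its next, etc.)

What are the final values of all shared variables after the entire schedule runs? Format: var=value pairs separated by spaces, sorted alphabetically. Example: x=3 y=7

Answer: x=4 y=9

Derivation:
Step 1: thread A executes A1 (y = 6). Shared: x=3 y=6. PCs: A@1 B@0 C@0
Step 2: thread C executes C1 (x = x - 3). Shared: x=0 y=6. PCs: A@1 B@0 C@1
Step 3: thread A executes A2 (x = y). Shared: x=6 y=6. PCs: A@2 B@0 C@1
Step 4: thread A executes A3 (x = x + 2). Shared: x=8 y=6. PCs: A@3 B@0 C@1
Step 5: thread B executes B1 (x = x + 4). Shared: x=12 y=6. PCs: A@3 B@1 C@1
Step 6: thread C executes C2 (y = y + 3). Shared: x=12 y=9. PCs: A@3 B@1 C@2
Step 7: thread B executes B2 (x = x * 3). Shared: x=36 y=9. PCs: A@3 B@2 C@2
Step 8: thread A executes A4 (x = 4). Shared: x=4 y=9. PCs: A@4 B@2 C@2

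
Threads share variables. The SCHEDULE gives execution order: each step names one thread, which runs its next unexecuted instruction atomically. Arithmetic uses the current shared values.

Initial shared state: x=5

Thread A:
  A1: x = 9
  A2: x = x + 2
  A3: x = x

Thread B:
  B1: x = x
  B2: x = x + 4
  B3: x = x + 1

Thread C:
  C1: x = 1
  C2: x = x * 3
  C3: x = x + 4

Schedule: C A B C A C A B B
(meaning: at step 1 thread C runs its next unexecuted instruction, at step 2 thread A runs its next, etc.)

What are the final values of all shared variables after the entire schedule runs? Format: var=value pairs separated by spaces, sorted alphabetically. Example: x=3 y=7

Step 1: thread C executes C1 (x = 1). Shared: x=1. PCs: A@0 B@0 C@1
Step 2: thread A executes A1 (x = 9). Shared: x=9. PCs: A@1 B@0 C@1
Step 3: thread B executes B1 (x = x). Shared: x=9. PCs: A@1 B@1 C@1
Step 4: thread C executes C2 (x = x * 3). Shared: x=27. PCs: A@1 B@1 C@2
Step 5: thread A executes A2 (x = x + 2). Shared: x=29. PCs: A@2 B@1 C@2
Step 6: thread C executes C3 (x = x + 4). Shared: x=33. PCs: A@2 B@1 C@3
Step 7: thread A executes A3 (x = x). Shared: x=33. PCs: A@3 B@1 C@3
Step 8: thread B executes B2 (x = x + 4). Shared: x=37. PCs: A@3 B@2 C@3
Step 9: thread B executes B3 (x = x + 1). Shared: x=38. PCs: A@3 B@3 C@3

Answer: x=38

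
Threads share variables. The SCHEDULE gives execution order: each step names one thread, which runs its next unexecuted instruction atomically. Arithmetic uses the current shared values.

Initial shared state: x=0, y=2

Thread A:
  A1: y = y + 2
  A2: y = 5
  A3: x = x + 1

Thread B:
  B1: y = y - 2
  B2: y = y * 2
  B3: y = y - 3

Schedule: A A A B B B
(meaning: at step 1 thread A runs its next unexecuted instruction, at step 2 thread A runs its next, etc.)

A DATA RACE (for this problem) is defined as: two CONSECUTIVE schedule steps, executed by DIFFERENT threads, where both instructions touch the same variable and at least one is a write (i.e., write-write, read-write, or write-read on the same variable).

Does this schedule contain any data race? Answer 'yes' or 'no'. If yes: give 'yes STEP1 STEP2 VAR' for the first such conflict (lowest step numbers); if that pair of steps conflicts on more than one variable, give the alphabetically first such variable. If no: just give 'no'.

Steps 1,2: same thread (A). No race.
Steps 2,3: same thread (A). No race.
Steps 3,4: A(r=x,w=x) vs B(r=y,w=y). No conflict.
Steps 4,5: same thread (B). No race.
Steps 5,6: same thread (B). No race.

Answer: no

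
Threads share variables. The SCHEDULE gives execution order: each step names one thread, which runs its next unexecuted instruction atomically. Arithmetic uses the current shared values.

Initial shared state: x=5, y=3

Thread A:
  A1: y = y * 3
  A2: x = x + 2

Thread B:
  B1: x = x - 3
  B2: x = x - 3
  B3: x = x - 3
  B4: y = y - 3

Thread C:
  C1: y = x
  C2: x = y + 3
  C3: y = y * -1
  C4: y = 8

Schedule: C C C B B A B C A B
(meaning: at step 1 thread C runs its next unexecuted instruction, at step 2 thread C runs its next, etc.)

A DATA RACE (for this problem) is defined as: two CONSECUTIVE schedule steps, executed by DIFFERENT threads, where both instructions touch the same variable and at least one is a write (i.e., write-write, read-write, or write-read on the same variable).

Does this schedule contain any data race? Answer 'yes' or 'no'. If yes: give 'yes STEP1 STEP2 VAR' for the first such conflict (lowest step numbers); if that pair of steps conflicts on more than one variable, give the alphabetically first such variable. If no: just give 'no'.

Steps 1,2: same thread (C). No race.
Steps 2,3: same thread (C). No race.
Steps 3,4: C(r=y,w=y) vs B(r=x,w=x). No conflict.
Steps 4,5: same thread (B). No race.
Steps 5,6: B(r=x,w=x) vs A(r=y,w=y). No conflict.
Steps 6,7: A(r=y,w=y) vs B(r=x,w=x). No conflict.
Steps 7,8: B(r=x,w=x) vs C(r=-,w=y). No conflict.
Steps 8,9: C(r=-,w=y) vs A(r=x,w=x). No conflict.
Steps 9,10: A(r=x,w=x) vs B(r=y,w=y). No conflict.

Answer: no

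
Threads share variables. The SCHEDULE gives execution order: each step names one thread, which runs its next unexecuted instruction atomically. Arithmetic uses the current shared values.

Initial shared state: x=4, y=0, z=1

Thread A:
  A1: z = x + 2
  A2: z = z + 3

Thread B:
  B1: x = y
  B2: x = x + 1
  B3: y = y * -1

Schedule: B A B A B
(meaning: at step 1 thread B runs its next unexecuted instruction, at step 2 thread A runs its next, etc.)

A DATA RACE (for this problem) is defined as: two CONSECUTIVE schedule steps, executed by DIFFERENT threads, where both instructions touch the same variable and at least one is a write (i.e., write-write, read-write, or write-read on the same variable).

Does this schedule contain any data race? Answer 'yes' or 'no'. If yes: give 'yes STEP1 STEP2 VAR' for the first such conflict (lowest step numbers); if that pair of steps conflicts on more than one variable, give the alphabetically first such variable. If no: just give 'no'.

Steps 1,2: B(x = y) vs A(z = x + 2). RACE on x (W-R).
Steps 2,3: A(z = x + 2) vs B(x = x + 1). RACE on x (R-W).
Steps 3,4: B(r=x,w=x) vs A(r=z,w=z). No conflict.
Steps 4,5: A(r=z,w=z) vs B(r=y,w=y). No conflict.
First conflict at steps 1,2.

Answer: yes 1 2 x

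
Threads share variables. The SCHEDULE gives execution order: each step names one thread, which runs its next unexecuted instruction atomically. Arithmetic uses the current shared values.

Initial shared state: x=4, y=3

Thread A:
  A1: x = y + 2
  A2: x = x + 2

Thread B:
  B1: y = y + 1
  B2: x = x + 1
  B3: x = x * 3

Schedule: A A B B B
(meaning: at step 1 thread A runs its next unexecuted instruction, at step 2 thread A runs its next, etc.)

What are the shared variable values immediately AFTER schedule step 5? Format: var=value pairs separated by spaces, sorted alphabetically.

Step 1: thread A executes A1 (x = y + 2). Shared: x=5 y=3. PCs: A@1 B@0
Step 2: thread A executes A2 (x = x + 2). Shared: x=7 y=3. PCs: A@2 B@0
Step 3: thread B executes B1 (y = y + 1). Shared: x=7 y=4. PCs: A@2 B@1
Step 4: thread B executes B2 (x = x + 1). Shared: x=8 y=4. PCs: A@2 B@2
Step 5: thread B executes B3 (x = x * 3). Shared: x=24 y=4. PCs: A@2 B@3

Answer: x=24 y=4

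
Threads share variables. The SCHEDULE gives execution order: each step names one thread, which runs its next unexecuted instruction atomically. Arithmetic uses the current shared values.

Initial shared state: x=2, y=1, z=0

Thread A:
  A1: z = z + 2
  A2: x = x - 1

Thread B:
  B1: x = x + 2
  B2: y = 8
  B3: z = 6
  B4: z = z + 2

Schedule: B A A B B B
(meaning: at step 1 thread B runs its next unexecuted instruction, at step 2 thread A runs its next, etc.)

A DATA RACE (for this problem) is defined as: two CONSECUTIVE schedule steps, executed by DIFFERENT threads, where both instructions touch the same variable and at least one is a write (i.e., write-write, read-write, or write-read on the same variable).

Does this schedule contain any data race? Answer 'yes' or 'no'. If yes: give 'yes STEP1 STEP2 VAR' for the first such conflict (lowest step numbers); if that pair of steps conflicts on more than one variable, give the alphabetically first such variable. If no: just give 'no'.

Steps 1,2: B(r=x,w=x) vs A(r=z,w=z). No conflict.
Steps 2,3: same thread (A). No race.
Steps 3,4: A(r=x,w=x) vs B(r=-,w=y). No conflict.
Steps 4,5: same thread (B). No race.
Steps 5,6: same thread (B). No race.

Answer: no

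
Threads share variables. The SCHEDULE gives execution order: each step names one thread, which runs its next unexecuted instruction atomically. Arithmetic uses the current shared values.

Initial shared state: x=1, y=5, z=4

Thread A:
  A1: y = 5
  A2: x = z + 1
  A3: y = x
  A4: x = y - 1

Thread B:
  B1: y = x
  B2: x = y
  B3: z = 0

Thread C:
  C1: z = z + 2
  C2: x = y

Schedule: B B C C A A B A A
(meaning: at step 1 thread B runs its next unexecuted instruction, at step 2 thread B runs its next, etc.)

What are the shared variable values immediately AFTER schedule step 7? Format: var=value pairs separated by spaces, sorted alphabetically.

Step 1: thread B executes B1 (y = x). Shared: x=1 y=1 z=4. PCs: A@0 B@1 C@0
Step 2: thread B executes B2 (x = y). Shared: x=1 y=1 z=4. PCs: A@0 B@2 C@0
Step 3: thread C executes C1 (z = z + 2). Shared: x=1 y=1 z=6. PCs: A@0 B@2 C@1
Step 4: thread C executes C2 (x = y). Shared: x=1 y=1 z=6. PCs: A@0 B@2 C@2
Step 5: thread A executes A1 (y = 5). Shared: x=1 y=5 z=6. PCs: A@1 B@2 C@2
Step 6: thread A executes A2 (x = z + 1). Shared: x=7 y=5 z=6. PCs: A@2 B@2 C@2
Step 7: thread B executes B3 (z = 0). Shared: x=7 y=5 z=0. PCs: A@2 B@3 C@2

Answer: x=7 y=5 z=0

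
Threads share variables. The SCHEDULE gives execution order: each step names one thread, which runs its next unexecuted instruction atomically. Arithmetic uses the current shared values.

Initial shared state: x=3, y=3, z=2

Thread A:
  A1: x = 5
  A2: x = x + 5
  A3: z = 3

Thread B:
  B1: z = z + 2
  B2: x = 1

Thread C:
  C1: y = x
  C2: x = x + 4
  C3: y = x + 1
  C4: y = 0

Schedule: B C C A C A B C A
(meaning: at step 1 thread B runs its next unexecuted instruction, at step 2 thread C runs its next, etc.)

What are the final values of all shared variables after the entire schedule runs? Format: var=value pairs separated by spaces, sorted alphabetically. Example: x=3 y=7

Step 1: thread B executes B1 (z = z + 2). Shared: x=3 y=3 z=4. PCs: A@0 B@1 C@0
Step 2: thread C executes C1 (y = x). Shared: x=3 y=3 z=4. PCs: A@0 B@1 C@1
Step 3: thread C executes C2 (x = x + 4). Shared: x=7 y=3 z=4. PCs: A@0 B@1 C@2
Step 4: thread A executes A1 (x = 5). Shared: x=5 y=3 z=4. PCs: A@1 B@1 C@2
Step 5: thread C executes C3 (y = x + 1). Shared: x=5 y=6 z=4. PCs: A@1 B@1 C@3
Step 6: thread A executes A2 (x = x + 5). Shared: x=10 y=6 z=4. PCs: A@2 B@1 C@3
Step 7: thread B executes B2 (x = 1). Shared: x=1 y=6 z=4. PCs: A@2 B@2 C@3
Step 8: thread C executes C4 (y = 0). Shared: x=1 y=0 z=4. PCs: A@2 B@2 C@4
Step 9: thread A executes A3 (z = 3). Shared: x=1 y=0 z=3. PCs: A@3 B@2 C@4

Answer: x=1 y=0 z=3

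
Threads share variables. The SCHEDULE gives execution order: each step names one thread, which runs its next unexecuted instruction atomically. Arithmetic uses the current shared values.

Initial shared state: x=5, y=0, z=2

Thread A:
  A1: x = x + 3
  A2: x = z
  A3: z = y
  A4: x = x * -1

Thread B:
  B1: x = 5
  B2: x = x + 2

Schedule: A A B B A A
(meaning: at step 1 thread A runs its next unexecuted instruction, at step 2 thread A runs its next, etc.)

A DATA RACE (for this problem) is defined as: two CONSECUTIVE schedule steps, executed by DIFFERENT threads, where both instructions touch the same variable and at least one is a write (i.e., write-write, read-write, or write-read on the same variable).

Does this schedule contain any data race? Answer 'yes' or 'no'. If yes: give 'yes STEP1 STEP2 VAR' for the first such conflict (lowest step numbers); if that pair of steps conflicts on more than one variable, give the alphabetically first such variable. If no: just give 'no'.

Answer: yes 2 3 x

Derivation:
Steps 1,2: same thread (A). No race.
Steps 2,3: A(x = z) vs B(x = 5). RACE on x (W-W).
Steps 3,4: same thread (B). No race.
Steps 4,5: B(r=x,w=x) vs A(r=y,w=z). No conflict.
Steps 5,6: same thread (A). No race.
First conflict at steps 2,3.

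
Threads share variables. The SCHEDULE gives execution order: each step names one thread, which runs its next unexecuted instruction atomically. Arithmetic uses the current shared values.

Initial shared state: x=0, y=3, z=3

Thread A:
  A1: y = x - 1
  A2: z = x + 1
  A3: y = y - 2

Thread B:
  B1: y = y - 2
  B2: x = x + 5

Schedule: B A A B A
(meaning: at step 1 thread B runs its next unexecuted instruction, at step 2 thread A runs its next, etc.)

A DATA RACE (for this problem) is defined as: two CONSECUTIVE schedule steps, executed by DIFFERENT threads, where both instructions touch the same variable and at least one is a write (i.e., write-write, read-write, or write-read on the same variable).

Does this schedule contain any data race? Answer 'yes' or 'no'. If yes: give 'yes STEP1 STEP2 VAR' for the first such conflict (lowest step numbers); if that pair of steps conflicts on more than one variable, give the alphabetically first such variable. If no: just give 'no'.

Steps 1,2: B(y = y - 2) vs A(y = x - 1). RACE on y (W-W).
Steps 2,3: same thread (A). No race.
Steps 3,4: A(z = x + 1) vs B(x = x + 5). RACE on x (R-W).
Steps 4,5: B(r=x,w=x) vs A(r=y,w=y). No conflict.
First conflict at steps 1,2.

Answer: yes 1 2 y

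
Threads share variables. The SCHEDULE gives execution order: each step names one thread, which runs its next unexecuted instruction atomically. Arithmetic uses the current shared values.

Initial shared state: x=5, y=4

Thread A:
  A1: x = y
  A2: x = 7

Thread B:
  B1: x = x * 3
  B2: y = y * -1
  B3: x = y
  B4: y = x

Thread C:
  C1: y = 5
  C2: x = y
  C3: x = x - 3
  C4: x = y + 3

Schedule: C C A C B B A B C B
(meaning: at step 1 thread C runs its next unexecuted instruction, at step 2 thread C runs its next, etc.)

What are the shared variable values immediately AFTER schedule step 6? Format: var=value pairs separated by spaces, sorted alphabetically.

Step 1: thread C executes C1 (y = 5). Shared: x=5 y=5. PCs: A@0 B@0 C@1
Step 2: thread C executes C2 (x = y). Shared: x=5 y=5. PCs: A@0 B@0 C@2
Step 3: thread A executes A1 (x = y). Shared: x=5 y=5. PCs: A@1 B@0 C@2
Step 4: thread C executes C3 (x = x - 3). Shared: x=2 y=5. PCs: A@1 B@0 C@3
Step 5: thread B executes B1 (x = x * 3). Shared: x=6 y=5. PCs: A@1 B@1 C@3
Step 6: thread B executes B2 (y = y * -1). Shared: x=6 y=-5. PCs: A@1 B@2 C@3

Answer: x=6 y=-5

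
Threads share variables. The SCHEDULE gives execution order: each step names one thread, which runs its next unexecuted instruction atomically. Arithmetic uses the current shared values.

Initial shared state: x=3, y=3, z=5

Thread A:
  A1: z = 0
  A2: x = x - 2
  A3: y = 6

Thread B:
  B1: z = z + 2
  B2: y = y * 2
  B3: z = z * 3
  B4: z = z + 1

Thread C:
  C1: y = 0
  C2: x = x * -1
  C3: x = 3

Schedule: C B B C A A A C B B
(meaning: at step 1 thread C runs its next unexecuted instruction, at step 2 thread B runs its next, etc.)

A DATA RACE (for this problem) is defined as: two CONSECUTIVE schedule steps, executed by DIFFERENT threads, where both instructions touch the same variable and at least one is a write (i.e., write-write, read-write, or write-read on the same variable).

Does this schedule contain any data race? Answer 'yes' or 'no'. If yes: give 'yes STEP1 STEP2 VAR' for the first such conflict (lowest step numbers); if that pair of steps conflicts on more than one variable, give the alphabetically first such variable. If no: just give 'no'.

Steps 1,2: C(r=-,w=y) vs B(r=z,w=z). No conflict.
Steps 2,3: same thread (B). No race.
Steps 3,4: B(r=y,w=y) vs C(r=x,w=x). No conflict.
Steps 4,5: C(r=x,w=x) vs A(r=-,w=z). No conflict.
Steps 5,6: same thread (A). No race.
Steps 6,7: same thread (A). No race.
Steps 7,8: A(r=-,w=y) vs C(r=-,w=x). No conflict.
Steps 8,9: C(r=-,w=x) vs B(r=z,w=z). No conflict.
Steps 9,10: same thread (B). No race.

Answer: no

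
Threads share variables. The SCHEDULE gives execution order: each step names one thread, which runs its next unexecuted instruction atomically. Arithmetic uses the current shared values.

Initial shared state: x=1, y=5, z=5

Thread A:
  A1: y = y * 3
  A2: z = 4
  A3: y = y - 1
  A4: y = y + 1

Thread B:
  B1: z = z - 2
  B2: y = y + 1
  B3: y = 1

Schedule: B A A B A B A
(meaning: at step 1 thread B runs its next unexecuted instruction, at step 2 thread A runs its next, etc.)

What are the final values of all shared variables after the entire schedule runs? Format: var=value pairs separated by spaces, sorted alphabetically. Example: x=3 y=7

Answer: x=1 y=2 z=4

Derivation:
Step 1: thread B executes B1 (z = z - 2). Shared: x=1 y=5 z=3. PCs: A@0 B@1
Step 2: thread A executes A1 (y = y * 3). Shared: x=1 y=15 z=3. PCs: A@1 B@1
Step 3: thread A executes A2 (z = 4). Shared: x=1 y=15 z=4. PCs: A@2 B@1
Step 4: thread B executes B2 (y = y + 1). Shared: x=1 y=16 z=4. PCs: A@2 B@2
Step 5: thread A executes A3 (y = y - 1). Shared: x=1 y=15 z=4. PCs: A@3 B@2
Step 6: thread B executes B3 (y = 1). Shared: x=1 y=1 z=4. PCs: A@3 B@3
Step 7: thread A executes A4 (y = y + 1). Shared: x=1 y=2 z=4. PCs: A@4 B@3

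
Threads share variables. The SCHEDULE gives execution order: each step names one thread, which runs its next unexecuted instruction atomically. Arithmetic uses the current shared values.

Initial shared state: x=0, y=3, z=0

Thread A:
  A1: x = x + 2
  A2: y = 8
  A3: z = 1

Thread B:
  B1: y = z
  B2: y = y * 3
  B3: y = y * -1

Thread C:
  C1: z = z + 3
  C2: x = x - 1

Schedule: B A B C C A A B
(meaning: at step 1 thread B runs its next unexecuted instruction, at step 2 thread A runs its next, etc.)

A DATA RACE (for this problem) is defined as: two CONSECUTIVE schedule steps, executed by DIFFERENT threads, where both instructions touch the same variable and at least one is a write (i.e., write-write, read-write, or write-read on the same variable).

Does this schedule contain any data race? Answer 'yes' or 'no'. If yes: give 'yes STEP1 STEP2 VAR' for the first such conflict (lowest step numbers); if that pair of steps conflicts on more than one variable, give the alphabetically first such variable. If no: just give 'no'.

Steps 1,2: B(r=z,w=y) vs A(r=x,w=x). No conflict.
Steps 2,3: A(r=x,w=x) vs B(r=y,w=y). No conflict.
Steps 3,4: B(r=y,w=y) vs C(r=z,w=z). No conflict.
Steps 4,5: same thread (C). No race.
Steps 5,6: C(r=x,w=x) vs A(r=-,w=y). No conflict.
Steps 6,7: same thread (A). No race.
Steps 7,8: A(r=-,w=z) vs B(r=y,w=y). No conflict.

Answer: no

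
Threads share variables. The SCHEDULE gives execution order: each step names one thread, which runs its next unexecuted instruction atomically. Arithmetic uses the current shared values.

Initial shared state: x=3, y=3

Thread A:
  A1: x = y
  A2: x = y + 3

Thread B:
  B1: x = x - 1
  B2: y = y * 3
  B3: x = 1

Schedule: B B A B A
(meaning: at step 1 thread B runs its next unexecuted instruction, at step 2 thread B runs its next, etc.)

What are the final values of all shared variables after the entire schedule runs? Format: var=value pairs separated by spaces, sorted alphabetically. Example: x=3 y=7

Answer: x=12 y=9

Derivation:
Step 1: thread B executes B1 (x = x - 1). Shared: x=2 y=3. PCs: A@0 B@1
Step 2: thread B executes B2 (y = y * 3). Shared: x=2 y=9. PCs: A@0 B@2
Step 3: thread A executes A1 (x = y). Shared: x=9 y=9. PCs: A@1 B@2
Step 4: thread B executes B3 (x = 1). Shared: x=1 y=9. PCs: A@1 B@3
Step 5: thread A executes A2 (x = y + 3). Shared: x=12 y=9. PCs: A@2 B@3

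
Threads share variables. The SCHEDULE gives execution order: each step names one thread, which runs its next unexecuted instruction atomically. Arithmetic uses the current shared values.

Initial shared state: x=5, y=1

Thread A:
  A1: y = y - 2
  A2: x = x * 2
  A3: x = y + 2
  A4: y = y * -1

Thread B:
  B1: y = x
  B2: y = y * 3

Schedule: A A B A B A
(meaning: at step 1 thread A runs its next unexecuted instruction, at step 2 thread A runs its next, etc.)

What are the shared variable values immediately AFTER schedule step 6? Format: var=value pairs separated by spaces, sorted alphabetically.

Answer: x=12 y=-30

Derivation:
Step 1: thread A executes A1 (y = y - 2). Shared: x=5 y=-1. PCs: A@1 B@0
Step 2: thread A executes A2 (x = x * 2). Shared: x=10 y=-1. PCs: A@2 B@0
Step 3: thread B executes B1 (y = x). Shared: x=10 y=10. PCs: A@2 B@1
Step 4: thread A executes A3 (x = y + 2). Shared: x=12 y=10. PCs: A@3 B@1
Step 5: thread B executes B2 (y = y * 3). Shared: x=12 y=30. PCs: A@3 B@2
Step 6: thread A executes A4 (y = y * -1). Shared: x=12 y=-30. PCs: A@4 B@2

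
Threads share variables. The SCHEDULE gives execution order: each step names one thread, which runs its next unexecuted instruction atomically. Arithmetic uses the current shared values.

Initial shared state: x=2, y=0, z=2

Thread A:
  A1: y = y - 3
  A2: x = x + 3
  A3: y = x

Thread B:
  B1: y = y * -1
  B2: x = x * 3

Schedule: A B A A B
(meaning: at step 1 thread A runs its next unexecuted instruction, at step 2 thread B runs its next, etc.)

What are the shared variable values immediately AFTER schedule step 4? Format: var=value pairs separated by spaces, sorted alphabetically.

Answer: x=5 y=5 z=2

Derivation:
Step 1: thread A executes A1 (y = y - 3). Shared: x=2 y=-3 z=2. PCs: A@1 B@0
Step 2: thread B executes B1 (y = y * -1). Shared: x=2 y=3 z=2. PCs: A@1 B@1
Step 3: thread A executes A2 (x = x + 3). Shared: x=5 y=3 z=2. PCs: A@2 B@1
Step 4: thread A executes A3 (y = x). Shared: x=5 y=5 z=2. PCs: A@3 B@1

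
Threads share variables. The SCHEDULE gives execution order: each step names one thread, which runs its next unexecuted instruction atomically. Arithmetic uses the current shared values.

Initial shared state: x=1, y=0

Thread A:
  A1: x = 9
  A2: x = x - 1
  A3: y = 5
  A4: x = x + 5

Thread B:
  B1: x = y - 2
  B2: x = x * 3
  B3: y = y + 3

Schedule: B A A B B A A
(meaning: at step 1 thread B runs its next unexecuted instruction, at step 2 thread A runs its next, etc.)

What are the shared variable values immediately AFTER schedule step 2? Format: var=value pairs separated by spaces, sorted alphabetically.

Step 1: thread B executes B1 (x = y - 2). Shared: x=-2 y=0. PCs: A@0 B@1
Step 2: thread A executes A1 (x = 9). Shared: x=9 y=0. PCs: A@1 B@1

Answer: x=9 y=0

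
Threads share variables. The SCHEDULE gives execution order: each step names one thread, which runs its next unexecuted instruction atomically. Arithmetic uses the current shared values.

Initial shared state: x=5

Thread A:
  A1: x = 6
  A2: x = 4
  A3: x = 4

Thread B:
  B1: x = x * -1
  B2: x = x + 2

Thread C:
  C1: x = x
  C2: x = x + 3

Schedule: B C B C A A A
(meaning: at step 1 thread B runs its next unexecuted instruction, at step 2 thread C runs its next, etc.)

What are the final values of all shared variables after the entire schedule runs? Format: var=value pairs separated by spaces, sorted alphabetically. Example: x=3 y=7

Step 1: thread B executes B1 (x = x * -1). Shared: x=-5. PCs: A@0 B@1 C@0
Step 2: thread C executes C1 (x = x). Shared: x=-5. PCs: A@0 B@1 C@1
Step 3: thread B executes B2 (x = x + 2). Shared: x=-3. PCs: A@0 B@2 C@1
Step 4: thread C executes C2 (x = x + 3). Shared: x=0. PCs: A@0 B@2 C@2
Step 5: thread A executes A1 (x = 6). Shared: x=6. PCs: A@1 B@2 C@2
Step 6: thread A executes A2 (x = 4). Shared: x=4. PCs: A@2 B@2 C@2
Step 7: thread A executes A3 (x = 4). Shared: x=4. PCs: A@3 B@2 C@2

Answer: x=4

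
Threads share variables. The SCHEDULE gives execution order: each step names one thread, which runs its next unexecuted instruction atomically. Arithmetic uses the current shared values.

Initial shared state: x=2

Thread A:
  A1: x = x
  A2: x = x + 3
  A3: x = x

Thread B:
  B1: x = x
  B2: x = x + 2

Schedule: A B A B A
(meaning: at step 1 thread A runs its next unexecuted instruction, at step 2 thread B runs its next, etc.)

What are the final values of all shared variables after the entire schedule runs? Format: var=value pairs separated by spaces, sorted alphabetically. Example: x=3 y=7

Answer: x=7

Derivation:
Step 1: thread A executes A1 (x = x). Shared: x=2. PCs: A@1 B@0
Step 2: thread B executes B1 (x = x). Shared: x=2. PCs: A@1 B@1
Step 3: thread A executes A2 (x = x + 3). Shared: x=5. PCs: A@2 B@1
Step 4: thread B executes B2 (x = x + 2). Shared: x=7. PCs: A@2 B@2
Step 5: thread A executes A3 (x = x). Shared: x=7. PCs: A@3 B@2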